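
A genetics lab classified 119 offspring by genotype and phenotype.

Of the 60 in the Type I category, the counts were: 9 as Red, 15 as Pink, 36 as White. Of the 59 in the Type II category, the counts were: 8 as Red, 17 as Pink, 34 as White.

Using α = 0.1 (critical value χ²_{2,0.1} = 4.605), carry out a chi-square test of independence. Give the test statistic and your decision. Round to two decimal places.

0.23; fail to reject H₀

Row totals: 60, 59. Column totals: 17, 32, 70. Grand total N = 119.
Expected counts (row total × column total / N):
  Type I, Red: 60×17/119 = 8.571
  Type I, Pink: 60×32/119 = 16.134
  Type I, White: 60×70/119 = 35.294
  Type II, Red: 59×17/119 = 8.429
  Type II, Pink: 59×32/119 = 15.866
  Type II, White: 59×70/119 = 34.706
Contributions (O − E)²/E:
  (9 − 8.571)²/8.571 = 0.0215
  (15 − 16.134)²/16.134 = 0.0797
  (36 − 35.294)²/35.294 = 0.0141
  (8 − 8.429)²/8.429 = 0.0218
  (17 − 15.866)²/15.866 = 0.0811
  (34 − 34.706)²/34.706 = 0.0144
χ² = 0.0215 + 0.0797 + 0.0141 + 0.0218 + 0.0811 + 0.0144 = 0.23
df = (2−1)(3−1) = 2. Since 0.23 < 4.605, fail to reject the null hypothesis of independence at α = 0.1.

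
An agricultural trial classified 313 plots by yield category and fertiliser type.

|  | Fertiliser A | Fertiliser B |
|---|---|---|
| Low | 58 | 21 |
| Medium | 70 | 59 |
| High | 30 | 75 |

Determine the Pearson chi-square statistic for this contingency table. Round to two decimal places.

37.53

Row totals: 79, 129, 105. Column totals: 158, 155. Grand total N = 313.
Expected counts (row total × column total / N):
  Low, Fertiliser A: 79×158/313 = 39.879
  Low, Fertiliser B: 79×155/313 = 39.121
  Medium, Fertiliser A: 129×158/313 = 65.118
  Medium, Fertiliser B: 129×155/313 = 63.882
  High, Fertiliser A: 105×158/313 = 53.003
  High, Fertiliser B: 105×155/313 = 51.997
Contributions (O − E)²/E:
  (58 − 39.879)²/39.879 = 8.2342
  (21 − 39.121)²/39.121 = 8.3937
  (70 − 65.118)²/65.118 = 0.3660
  (59 − 63.882)²/63.882 = 0.3731
  (30 − 53.003)²/53.003 = 9.9832
  (75 − 51.997)²/51.997 = 10.1763
χ² = 8.2342 + 8.3937 + 0.3660 + 0.3731 + 9.9832 + 10.1763 = 37.53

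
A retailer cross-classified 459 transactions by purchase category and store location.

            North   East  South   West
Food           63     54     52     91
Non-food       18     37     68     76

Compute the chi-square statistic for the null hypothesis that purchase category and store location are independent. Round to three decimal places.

Row totals: 260, 199. Column totals: 81, 91, 120, 167. Grand total N = 459.
Expected counts (row total × column total / N):
  Food, North: 260×81/459 = 45.8824
  Food, East: 260×91/459 = 51.5468
  Food, South: 260×120/459 = 67.9739
  Food, West: 260×167/459 = 94.5969
  Non-food, North: 199×81/459 = 35.1176
  Non-food, East: 199×91/459 = 39.4532
  Non-food, South: 199×120/459 = 52.0261
  Non-food, West: 199×167/459 = 72.4031
Contributions (O − E)²/E:
  (63 − 45.8824)²/45.8824 = 6.3862
  (54 − 51.5468)²/51.5468 = 0.1168
  (52 − 67.9739)²/67.9739 = 3.7539
  (91 − 94.5969)²/94.5969 = 0.1368
  (18 − 35.1176)²/35.1176 = 8.3437
  (37 − 39.4532)²/39.4532 = 0.1525
  (68 − 52.0261)²/52.0261 = 4.9046
  (76 − 72.4031)²/72.4031 = 0.1787
χ² = 6.3862 + 0.1168 + 3.7539 + 0.1368 + 8.3437 + 0.1525 + 4.9046 + 0.1787 = 23.973

23.973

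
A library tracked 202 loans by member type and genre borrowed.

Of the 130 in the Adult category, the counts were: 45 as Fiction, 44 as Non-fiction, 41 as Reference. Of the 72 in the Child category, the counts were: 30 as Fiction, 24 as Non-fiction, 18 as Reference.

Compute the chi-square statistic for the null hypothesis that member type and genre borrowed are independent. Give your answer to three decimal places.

1.302

Row totals: 130, 72. Column totals: 75, 68, 59. Grand total N = 202.
Expected counts (row total × column total / N):
  Adult, Fiction: 130×75/202 = 48.2673
  Adult, Non-fiction: 130×68/202 = 43.7624
  Adult, Reference: 130×59/202 = 37.9703
  Child, Fiction: 72×75/202 = 26.7327
  Child, Non-fiction: 72×68/202 = 24.2376
  Child, Reference: 72×59/202 = 21.0297
Contributions (O − E)²/E:
  (45 − 48.2673)²/48.2673 = 0.2212
  (44 − 43.7624)²/43.7624 = 0.0013
  (41 − 37.9703)²/37.9703 = 0.2417
  (30 − 26.7327)²/26.7327 = 0.3993
  (24 − 24.2376)²/24.2376 = 0.0023
  (18 − 21.0297)²/21.0297 = 0.4365
χ² = 0.2212 + 0.0013 + 0.2417 + 0.3993 + 0.0023 + 0.4365 = 1.302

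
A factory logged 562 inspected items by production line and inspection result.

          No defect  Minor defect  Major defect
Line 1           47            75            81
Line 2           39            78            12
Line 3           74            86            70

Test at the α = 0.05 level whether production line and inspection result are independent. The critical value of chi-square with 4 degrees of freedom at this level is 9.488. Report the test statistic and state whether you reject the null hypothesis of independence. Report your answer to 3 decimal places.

41.678; reject H₀

Row totals: 203, 129, 230. Column totals: 160, 239, 163. Grand total N = 562.
Expected counts (row total × column total / N):
  Line 1, No defect: 203×160/562 = 57.7936
  Line 1, Minor defect: 203×239/562 = 86.3292
  Line 1, Major defect: 203×163/562 = 58.8772
  Line 2, No defect: 129×160/562 = 36.7260
  Line 2, Minor defect: 129×239/562 = 54.8594
  Line 2, Major defect: 129×163/562 = 37.4146
  Line 3, No defect: 230×160/562 = 65.4804
  Line 3, Minor defect: 230×239/562 = 97.8114
  Line 3, Major defect: 230×163/562 = 66.7082
Contributions (O − E)²/E:
  (47 − 57.7936)²/57.7936 = 2.0158
  (75 − 86.3292)²/86.3292 = 1.4868
  (81 − 58.8772)²/58.8772 = 8.3125
  (39 − 36.7260)²/36.7260 = 0.1408
  (78 − 54.8594)²/54.8594 = 9.7611
  (12 − 37.4146)²/37.4146 = 17.2634
  (74 − 65.4804)²/65.4804 = 1.1085
  (86 − 97.8114)²/97.8114 = 1.4263
  (70 − 66.7082)²/66.7082 = 0.1624
χ² = 2.0158 + 1.4868 + 8.3125 + 0.1408 + 9.7611 + 17.2634 + 1.1085 + 1.4263 + 0.1624 = 41.678
df = (3−1)(3−1) = 4. Since 41.678 > 9.488, reject the null hypothesis of independence at α = 0.05.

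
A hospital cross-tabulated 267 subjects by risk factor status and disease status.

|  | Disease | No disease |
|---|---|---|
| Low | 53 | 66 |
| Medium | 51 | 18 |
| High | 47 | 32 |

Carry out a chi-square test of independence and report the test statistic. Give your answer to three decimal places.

15.733

Row totals: 119, 69, 79. Column totals: 151, 116. Grand total N = 267.
Expected counts (row total × column total / N):
  Low, Disease: 119×151/267 = 67.2996
  Low, No disease: 119×116/267 = 51.7004
  Medium, Disease: 69×151/267 = 39.0225
  Medium, No disease: 69×116/267 = 29.9775
  High, Disease: 79×151/267 = 44.6779
  High, No disease: 79×116/267 = 34.3221
Contributions (O − E)²/E:
  (53 − 67.2996)²/67.2996 = 3.0383
  (66 − 51.7004)²/51.7004 = 3.9551
  (51 − 39.0225)²/39.0225 = 3.6764
  (18 − 29.9775)²/29.9775 = 4.7856
  (47 − 44.6779)²/44.6779 = 0.1207
  (32 − 34.3221)²/34.3221 = 0.1571
χ² = 3.0383 + 3.9551 + 3.6764 + 4.7856 + 0.1207 + 0.1571 = 15.733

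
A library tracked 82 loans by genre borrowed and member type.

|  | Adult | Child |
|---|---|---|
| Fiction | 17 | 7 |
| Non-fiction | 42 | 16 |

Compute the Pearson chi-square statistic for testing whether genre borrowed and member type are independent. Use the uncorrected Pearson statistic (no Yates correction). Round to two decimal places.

0.02

Row totals: 24, 58. Column totals: 59, 23. Grand total N = 82.
Expected counts (row total × column total / N):
  Fiction, Adult: 24×59/82 = 17.268
  Fiction, Child: 24×23/82 = 6.732
  Non-fiction, Adult: 58×59/82 = 41.732
  Non-fiction, Child: 58×23/82 = 16.268
Contributions (O − E)²/E:
  (17 − 17.268)²/17.268 = 0.0042
  (7 − 6.732)²/6.732 = 0.0107
  (42 − 41.732)²/41.732 = 0.0017
  (16 − 16.268)²/16.268 = 0.0044
χ² = 0.0042 + 0.0107 + 0.0017 + 0.0044 = 0.02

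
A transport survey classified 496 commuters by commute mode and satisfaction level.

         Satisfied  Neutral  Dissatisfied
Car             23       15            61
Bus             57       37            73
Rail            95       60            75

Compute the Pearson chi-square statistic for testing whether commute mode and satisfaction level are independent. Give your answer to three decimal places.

24.155

Row totals: 99, 167, 230. Column totals: 175, 112, 209. Grand total N = 496.
Expected counts (row total × column total / N):
  Car, Satisfied: 99×175/496 = 34.9294
  Car, Neutral: 99×112/496 = 22.3548
  Car, Dissatisfied: 99×209/496 = 41.7157
  Bus, Satisfied: 167×175/496 = 58.9214
  Bus, Neutral: 167×112/496 = 37.7097
  Bus, Dissatisfied: 167×209/496 = 70.3690
  Rail, Satisfied: 230×175/496 = 81.1492
  Rail, Neutral: 230×112/496 = 51.9355
  Rail, Dissatisfied: 230×209/496 = 96.9153
Contributions (O − E)²/E:
  (23 − 34.9294)²/34.9294 = 4.0742
  (15 − 22.3548)²/22.3548 = 2.4198
  (61 − 41.7157)²/41.7157 = 8.9147
  (57 − 58.9214)²/58.9214 = 0.0627
  (37 − 37.7097)²/37.7097 = 0.0134
  (73 − 70.3690)²/70.3690 = 0.0984
  (95 − 81.1492)²/81.1492 = 2.3641
  (60 − 51.9355)²/51.9355 = 1.2522
  (75 − 96.9153)²/96.9153 = 4.9557
χ² = 4.0742 + 2.4198 + 8.9147 + 0.0627 + 0.0134 + 0.0984 + 2.3641 + 1.2522 + 4.9557 = 24.155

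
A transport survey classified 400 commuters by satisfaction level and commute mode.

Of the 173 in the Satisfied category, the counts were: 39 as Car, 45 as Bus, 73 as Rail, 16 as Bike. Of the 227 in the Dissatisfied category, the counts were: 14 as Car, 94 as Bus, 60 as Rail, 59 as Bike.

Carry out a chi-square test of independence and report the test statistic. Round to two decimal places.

Row totals: 173, 227. Column totals: 53, 139, 133, 75. Grand total N = 400.
Expected counts (row total × column total / N):
  Satisfied, Car: 173×53/400 = 22.922
  Satisfied, Bus: 173×139/400 = 60.117
  Satisfied, Rail: 173×133/400 = 57.523
  Satisfied, Bike: 173×75/400 = 32.438
  Dissatisfied, Car: 227×53/400 = 30.078
  Dissatisfied, Bus: 227×139/400 = 78.882
  Dissatisfied, Rail: 227×133/400 = 75.478
  Dissatisfied, Bike: 227×75/400 = 42.562
Contributions (O − E)²/E:
  (39 − 22.922)²/22.922 = 11.2775
  (45 − 60.117)²/60.117 = 3.8013
  (73 − 57.523)²/57.523 = 4.1642
  (16 − 32.438)²/32.438 = 8.3300
  (14 − 30.078)²/30.078 = 8.5944
  (94 − 78.882)²/78.882 = 2.8974
  (60 − 75.478)²/75.478 = 3.1740
  (59 − 42.562)²/42.562 = 6.3486
χ² = 11.2775 + 3.8013 + 4.1642 + 8.3300 + 8.5944 + 2.8974 + 3.1740 + 6.3486 = 48.59

48.59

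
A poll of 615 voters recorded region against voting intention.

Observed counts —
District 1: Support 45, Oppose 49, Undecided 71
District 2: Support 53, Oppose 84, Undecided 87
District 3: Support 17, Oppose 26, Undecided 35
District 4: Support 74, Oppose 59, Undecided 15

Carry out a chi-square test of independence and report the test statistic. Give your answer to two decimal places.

Row totals: 165, 224, 78, 148. Column totals: 189, 218, 208. Grand total N = 615.
Expected counts (row total × column total / N):
  District 1, Support: 165×189/615 = 50.707
  District 1, Oppose: 165×218/615 = 58.488
  District 1, Undecided: 165×208/615 = 55.805
  District 2, Support: 224×189/615 = 68.839
  District 2, Oppose: 224×218/615 = 79.402
  District 2, Undecided: 224×208/615 = 75.759
  District 3, Support: 78×189/615 = 23.971
  District 3, Oppose: 78×218/615 = 27.649
  District 3, Undecided: 78×208/615 = 26.380
  District 4, Support: 148×189/615 = 45.483
  District 4, Oppose: 148×218/615 = 52.462
  District 4, Undecided: 148×208/615 = 50.055
Contributions (O − E)²/E:
  (45 − 50.707)²/50.707 = 0.6423
  (49 − 58.488)²/58.488 = 1.5392
  (71 − 55.805)²/55.805 = 4.1374
  (53 − 68.839)²/68.839 = 3.6444
  (84 − 79.402)²/79.402 = 0.2663
  (87 − 75.759)²/75.759 = 1.6679
  (17 − 23.971)²/23.971 = 2.0272
  (26 − 27.649)²/27.649 = 0.0983
  (35 − 26.380)²/26.380 = 2.8167
  (74 − 45.483)²/45.483 = 17.8796
  (59 − 52.462)²/52.462 = 0.8148
  (15 − 50.055)²/50.055 = 24.5501
χ² = 0.6423 + 1.5392 + 4.1374 + 3.6444 + 0.2663 + 1.6679 + 2.0272 + 0.0983 + 2.8167 + 17.8796 + 0.8148 + 24.5501 = 60.08

60.08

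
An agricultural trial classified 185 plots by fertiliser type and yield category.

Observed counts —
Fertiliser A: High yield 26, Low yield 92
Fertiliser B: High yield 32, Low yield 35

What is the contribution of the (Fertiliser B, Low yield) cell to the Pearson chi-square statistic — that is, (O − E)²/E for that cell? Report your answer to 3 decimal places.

Row total (Fertiliser B) = 67; column total (Low yield) = 127; N = 185.
Expected count E = 67 × 127 / 185 = 45.9946.
Contribution = (O − E)²/E = (35 − 45.9946)² / 45.9946 = 2.628.

2.628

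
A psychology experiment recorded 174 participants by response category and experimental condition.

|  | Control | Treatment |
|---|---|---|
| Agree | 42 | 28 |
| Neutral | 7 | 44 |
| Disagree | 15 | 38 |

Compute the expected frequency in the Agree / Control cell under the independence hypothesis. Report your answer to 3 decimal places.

Row total (Agree) = 70; column total (Control) = 64; grand total N = 174.
Expected count = (row total × column total) / N = 70 × 64 / 174 = 25.747.

25.747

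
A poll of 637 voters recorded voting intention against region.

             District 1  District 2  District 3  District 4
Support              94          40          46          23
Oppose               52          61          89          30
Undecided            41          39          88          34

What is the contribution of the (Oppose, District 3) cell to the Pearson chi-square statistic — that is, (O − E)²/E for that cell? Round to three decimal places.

Row total (Oppose) = 232; column total (District 3) = 223; N = 637.
Expected count E = 232 × 223 / 637 = 81.2182.
Contribution = (O − E)²/E = (89 − 81.2182)² / 81.2182 = 0.746.

0.746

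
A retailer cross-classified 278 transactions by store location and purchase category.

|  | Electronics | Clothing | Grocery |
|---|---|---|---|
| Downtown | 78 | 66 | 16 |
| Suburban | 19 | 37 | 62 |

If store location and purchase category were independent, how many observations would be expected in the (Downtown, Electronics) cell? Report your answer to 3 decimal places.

Row total (Downtown) = 160; column total (Electronics) = 97; grand total N = 278.
Expected count = (row total × column total) / N = 160 × 97 / 278 = 55.827.

55.827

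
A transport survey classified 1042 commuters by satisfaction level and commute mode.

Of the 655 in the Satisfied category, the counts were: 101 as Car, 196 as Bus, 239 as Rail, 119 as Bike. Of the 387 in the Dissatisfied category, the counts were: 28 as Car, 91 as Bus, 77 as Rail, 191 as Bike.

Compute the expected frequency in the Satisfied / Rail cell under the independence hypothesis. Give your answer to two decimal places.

Row total (Satisfied) = 655; column total (Rail) = 316; grand total N = 1042.
Expected count = (row total × column total) / N = 655 × 316 / 1042 = 198.64.

198.64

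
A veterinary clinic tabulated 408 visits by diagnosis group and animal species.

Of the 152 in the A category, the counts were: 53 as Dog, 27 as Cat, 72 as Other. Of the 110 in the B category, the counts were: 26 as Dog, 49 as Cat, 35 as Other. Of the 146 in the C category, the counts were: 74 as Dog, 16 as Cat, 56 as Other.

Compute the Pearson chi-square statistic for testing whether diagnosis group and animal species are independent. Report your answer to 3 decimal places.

Row totals: 152, 110, 146. Column totals: 153, 92, 163. Grand total N = 408.
Expected counts (row total × column total / N):
  A, Dog: 152×153/408 = 57.0000
  A, Cat: 152×92/408 = 34.2745
  A, Other: 152×163/408 = 60.7255
  B, Dog: 110×153/408 = 41.2500
  B, Cat: 110×92/408 = 24.8039
  B, Other: 110×163/408 = 43.9461
  C, Dog: 146×153/408 = 54.7500
  C, Cat: 146×92/408 = 32.9216
  C, Other: 146×163/408 = 58.3284
Contributions (O − E)²/E:
  (53 − 57.0000)²/57.0000 = 0.2807
  (27 − 34.2745)²/34.2745 = 1.5440
  (72 − 60.7255)²/60.7255 = 2.0933
  (26 − 41.2500)²/41.2500 = 5.6379
  (49 − 24.8039)²/24.8039 = 23.6032
  (35 − 43.9461)²/43.9461 = 1.8212
  (74 − 54.7500)²/54.7500 = 6.7683
  (16 − 32.9216)²/32.9216 = 8.6976
  (56 − 58.3284)²/58.3284 = 0.0929
χ² = 0.2807 + 1.5440 + 2.0933 + 5.6379 + 23.6032 + 1.8212 + 6.7683 + 8.6976 + 0.0929 = 50.539

50.539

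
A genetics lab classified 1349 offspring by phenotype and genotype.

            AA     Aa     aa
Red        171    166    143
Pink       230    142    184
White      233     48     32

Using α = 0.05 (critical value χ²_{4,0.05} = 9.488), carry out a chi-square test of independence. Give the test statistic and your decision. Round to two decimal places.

Row totals: 480, 556, 313. Column totals: 634, 356, 359. Grand total N = 1349.
Expected counts (row total × column total / N):
  Red, AA: 480×634/1349 = 225.589
  Red, Aa: 480×356/1349 = 126.672
  Red, aa: 480×359/1349 = 127.739
  Pink, AA: 556×634/1349 = 261.308
  Pink, Aa: 556×356/1349 = 146.728
  Pink, aa: 556×359/1349 = 147.964
  White, AA: 313×634/1349 = 147.103
  White, Aa: 313×356/1349 = 82.600
  White, aa: 313×359/1349 = 83.297
Contributions (O − E)²/E:
  (171 − 225.589)²/225.589 = 13.2097
  (166 − 126.672)²/126.672 = 12.2102
  (143 − 127.739)²/127.739 = 1.8232
  (230 − 261.308)²/261.308 = 3.7511
  (142 − 146.728)²/146.728 = 0.1523
  (184 − 147.964)²/147.964 = 8.7764
  (233 − 147.103)²/147.103 = 50.1573
  (48 − 82.600)²/82.600 = 14.4935
  (32 − 83.297)²/83.297 = 31.5904
χ² = 13.2097 + 12.2102 + 1.8232 + 3.7511 + 0.1523 + 8.7764 + 50.1573 + 14.4935 + 31.5904 = 136.16
df = (3−1)(3−1) = 4. Since 136.16 > 9.488, reject the null hypothesis of independence at α = 0.05.

136.16; reject H₀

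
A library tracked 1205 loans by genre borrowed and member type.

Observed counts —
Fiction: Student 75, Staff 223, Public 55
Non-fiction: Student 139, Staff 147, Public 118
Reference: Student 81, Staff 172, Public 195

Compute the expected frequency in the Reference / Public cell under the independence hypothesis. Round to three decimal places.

136.817

Row total (Reference) = 448; column total (Public) = 368; grand total N = 1205.
Expected count = (row total × column total) / N = 448 × 368 / 1205 = 136.817.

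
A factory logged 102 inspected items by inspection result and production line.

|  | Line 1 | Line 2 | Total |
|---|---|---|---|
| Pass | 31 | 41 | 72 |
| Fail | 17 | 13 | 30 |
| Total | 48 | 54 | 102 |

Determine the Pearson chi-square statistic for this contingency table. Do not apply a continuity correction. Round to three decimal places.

Grand total N = 102.
Expected counts (row total × column total / N):
  Pass, Line 1: 72×48/102 = 33.88235
  Pass, Line 2: 72×54/102 = 38.11765
  Fail, Line 1: 30×48/102 = 14.11765
  Fail, Line 2: 30×54/102 = 15.88235
Contributions (O − E)²/E:
  (31 − 33.88235)²/33.88235 = 0.2452
  (41 − 38.11765)²/38.11765 = 0.2180
  (17 − 14.11765)²/14.11765 = 0.5885
  (13 − 15.88235)²/15.88235 = 0.5231
χ² = 0.2452 + 0.2180 + 0.5885 + 0.5231 = 1.575

1.575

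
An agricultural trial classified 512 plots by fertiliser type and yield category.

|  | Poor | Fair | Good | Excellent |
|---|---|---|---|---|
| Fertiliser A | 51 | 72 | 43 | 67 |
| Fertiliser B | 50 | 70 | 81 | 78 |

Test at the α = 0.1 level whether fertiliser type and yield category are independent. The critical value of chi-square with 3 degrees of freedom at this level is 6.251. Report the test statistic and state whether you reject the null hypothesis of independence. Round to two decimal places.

8.45; reject H₀

Row totals: 233, 279. Column totals: 101, 142, 124, 145. Grand total N = 512.
Expected counts (row total × column total / N):
  Fertiliser A, Poor: 233×101/512 = 45.963
  Fertiliser A, Fair: 233×142/512 = 64.621
  Fertiliser A, Good: 233×124/512 = 56.430
  Fertiliser A, Excellent: 233×145/512 = 65.986
  Fertiliser B, Poor: 279×101/512 = 55.037
  Fertiliser B, Fair: 279×142/512 = 77.379
  Fertiliser B, Good: 279×124/512 = 67.570
  Fertiliser B, Excellent: 279×145/512 = 79.014
Contributions (O − E)²/E:
  (51 − 45.963)²/45.963 = 0.5520
  (72 − 64.621)²/64.621 = 0.8426
  (43 − 56.430)²/56.430 = 3.1963
  (67 − 65.986)²/65.986 = 0.0156
  (50 − 55.037)²/55.037 = 0.4610
  (70 − 77.379)²/77.379 = 0.7037
  (81 − 67.570)²/67.570 = 2.6693
  (78 − 79.014)²/79.014 = 0.0130
χ² = 0.5520 + 0.8426 + 3.1963 + 0.0156 + 0.4610 + 0.7037 + 2.6693 + 0.0130 = 8.45
df = (2−1)(4−1) = 3. Since 8.45 > 6.251, reject the null hypothesis of independence at α = 0.1.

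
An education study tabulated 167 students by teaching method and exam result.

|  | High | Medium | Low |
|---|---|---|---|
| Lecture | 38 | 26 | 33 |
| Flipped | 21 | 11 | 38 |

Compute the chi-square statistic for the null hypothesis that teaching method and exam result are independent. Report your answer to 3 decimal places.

Row totals: 97, 70. Column totals: 59, 37, 71. Grand total N = 167.
Expected counts (row total × column total / N):
  Lecture, High: 97×59/167 = 34.2695
  Lecture, Medium: 97×37/167 = 21.4910
  Lecture, Low: 97×71/167 = 41.2395
  Flipped, High: 70×59/167 = 24.7305
  Flipped, Medium: 70×37/167 = 15.5090
  Flipped, Low: 70×71/167 = 29.7605
Contributions (O − E)²/E:
  (38 − 34.2695)²/34.2695 = 0.4061
  (26 − 21.4910)²/21.4910 = 0.9460
  (33 − 41.2395)²/41.2395 = 1.6462
  (21 − 24.7305)²/24.7305 = 0.5627
  (11 − 15.5090)²/15.5090 = 1.3109
  (38 − 29.7605)²/29.7605 = 2.2812
χ² = 0.4061 + 0.9460 + 1.6462 + 0.5627 + 1.3109 + 2.2812 = 7.153

7.153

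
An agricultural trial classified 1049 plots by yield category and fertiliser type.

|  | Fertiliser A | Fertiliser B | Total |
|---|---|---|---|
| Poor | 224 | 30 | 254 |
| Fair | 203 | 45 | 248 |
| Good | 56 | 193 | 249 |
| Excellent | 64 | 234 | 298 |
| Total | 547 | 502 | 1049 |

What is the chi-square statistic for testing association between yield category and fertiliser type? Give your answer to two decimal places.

420.03

Grand total N = 1049.
Expected counts (row total × column total / N):
  Poor, Fertiliser A: 254×547/1049 = 132.4480
  Poor, Fertiliser B: 254×502/1049 = 121.5520
  Fair, Fertiliser A: 248×547/1049 = 129.3194
  Fair, Fertiliser B: 248×502/1049 = 118.6806
  Good, Fertiliser A: 249×547/1049 = 129.8408
  Good, Fertiliser B: 249×502/1049 = 119.1592
  Excellent, Fertiliser A: 298×547/1049 = 155.3918
  Excellent, Fertiliser B: 298×502/1049 = 142.6082
Contributions (O − E)²/E:
  (224 − 132.4480)²/132.4480 = 63.2835
  (30 − 121.5520)²/121.5520 = 68.9562
  (203 − 129.3194)²/129.3194 = 41.9800
  (45 − 118.6806)²/118.6806 = 45.7432
  (56 − 129.8408)²/129.8408 = 41.9935
  (193 − 119.1592)²/119.1592 = 45.7578
  (64 − 155.3918)²/155.3918 = 53.7510
  (234 − 142.6082)²/142.6082 = 58.5693
χ² = 63.2835 + 68.9562 + 41.9800 + 45.7432 + 41.9935 + 45.7578 + 53.7510 + 58.5693 = 420.03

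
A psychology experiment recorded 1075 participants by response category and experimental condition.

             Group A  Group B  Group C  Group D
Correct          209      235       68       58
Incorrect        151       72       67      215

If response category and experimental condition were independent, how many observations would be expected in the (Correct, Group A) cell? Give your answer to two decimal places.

190.88

Row total (Correct) = 570; column total (Group A) = 360; grand total N = 1075.
Expected count = (row total × column total) / N = 570 × 360 / 1075 = 190.88.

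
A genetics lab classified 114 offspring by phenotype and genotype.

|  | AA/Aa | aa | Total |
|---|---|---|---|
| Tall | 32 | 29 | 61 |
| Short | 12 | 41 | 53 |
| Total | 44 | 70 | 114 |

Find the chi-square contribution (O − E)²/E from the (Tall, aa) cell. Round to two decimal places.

Row total (Tall) = 61; column total (aa) = 70; N = 114.
Expected count E = 61 × 70 / 114 = 37.456.
Contribution = (O − E)²/E = (29 − 37.456)² / 37.456 = 1.91.

1.91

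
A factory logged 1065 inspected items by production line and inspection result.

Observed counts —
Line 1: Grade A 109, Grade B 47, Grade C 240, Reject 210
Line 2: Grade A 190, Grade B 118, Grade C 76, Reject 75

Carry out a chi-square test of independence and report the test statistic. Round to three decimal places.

184.786

Row totals: 606, 459. Column totals: 299, 165, 316, 285. Grand total N = 1065.
Expected counts (row total × column total / N):
  Line 1, Grade A: 606×299/1065 = 170.1352
  Line 1, Grade B: 606×165/1065 = 93.8873
  Line 1, Grade C: 606×316/1065 = 179.8085
  Line 1, Reject: 606×285/1065 = 162.1690
  Line 2, Grade A: 459×299/1065 = 128.8648
  Line 2, Grade B: 459×165/1065 = 71.1127
  Line 2, Grade C: 459×316/1065 = 136.1915
  Line 2, Reject: 459×285/1065 = 122.8310
Contributions (O − E)²/E:
  (109 − 170.1352)²/170.1352 = 21.9679
  (47 − 93.8873)²/93.8873 = 23.4155
  (240 − 179.8085)²/179.8085 = 20.1493
  (210 − 162.1690)²/162.1690 = 14.1075
  (190 − 128.8648)²/128.8648 = 29.0034
  (118 − 71.1127)²/71.1127 = 30.9146
  (76 − 136.1915)²/136.1915 = 26.6024
  (75 − 122.8310)²/122.8310 = 18.6256
χ² = 21.9679 + 23.4155 + 20.1493 + 14.1075 + 29.0034 + 30.9146 + 26.6024 + 18.6256 = 184.786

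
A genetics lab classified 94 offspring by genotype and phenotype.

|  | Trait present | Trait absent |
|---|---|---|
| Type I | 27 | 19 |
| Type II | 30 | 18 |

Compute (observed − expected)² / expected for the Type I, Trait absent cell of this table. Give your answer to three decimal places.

Row total (Type I) = 46; column total (Trait absent) = 37; N = 94.
Expected count E = 46 × 37 / 94 = 18.1064.
Contribution = (O − E)²/E = (19 − 18.1064)² / 18.1064 = 0.044.

0.044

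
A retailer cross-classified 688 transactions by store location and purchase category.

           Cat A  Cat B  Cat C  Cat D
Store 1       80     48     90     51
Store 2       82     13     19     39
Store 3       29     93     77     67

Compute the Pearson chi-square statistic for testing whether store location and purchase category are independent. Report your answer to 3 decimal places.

118.298

Row totals: 269, 153, 266. Column totals: 191, 154, 186, 157. Grand total N = 688.
Expected counts (row total × column total / N):
  Store 1, Cat A: 269×191/688 = 74.67878
  Store 1, Cat B: 269×154/688 = 60.21221
  Store 1, Cat C: 269×186/688 = 72.72384
  Store 1, Cat D: 269×157/688 = 61.38517
  Store 2, Cat A: 153×191/688 = 42.47529
  Store 2, Cat B: 153×154/688 = 34.24709
  Store 2, Cat C: 153×186/688 = 41.36337
  Store 2, Cat D: 153×157/688 = 34.91424
  Store 3, Cat A: 266×191/688 = 73.84593
  Store 3, Cat B: 266×154/688 = 59.54070
  Store 3, Cat C: 266×186/688 = 71.91279
  Store 3, Cat D: 266×157/688 = 60.70058
Contributions (O − E)²/E:
  (80 − 74.67878)²/74.67878 = 0.3792
  (48 − 60.21221)²/60.21221 = 2.4769
  (90 − 72.72384)²/72.72384 = 4.1041
  (51 − 61.38517)²/61.38517 = 1.7570
  (82 − 42.47529)²/42.47529 = 36.7791
  (13 − 34.24709)²/34.24709 = 13.1818
  (19 − 41.36337)²/41.36337 = 12.0909
  (39 − 34.91424)²/34.91424 = 0.4781
  (29 − 73.84593)²/73.84593 = 27.2345
  (93 − 59.54070)²/59.54070 = 18.8027
  (77 − 71.91279)²/71.91279 = 0.3599
  (67 − 60.70058)²/60.70058 = 0.6537
χ² = 0.3792 + 2.4769 + 4.1041 + 1.7570 + 36.7791 + 13.1818 + 12.0909 + 0.4781 + 27.2345 + 18.8027 + 0.3599 + 0.6537 = 118.298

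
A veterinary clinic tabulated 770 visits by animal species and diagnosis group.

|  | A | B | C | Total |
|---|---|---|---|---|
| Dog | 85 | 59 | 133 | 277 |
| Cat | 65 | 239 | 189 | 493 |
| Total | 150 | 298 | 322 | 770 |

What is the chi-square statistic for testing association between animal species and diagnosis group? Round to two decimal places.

Grand total N = 770.
Expected counts (row total × column total / N):
  Dog, A: 277×150/770 = 53.961
  Dog, B: 277×298/770 = 107.203
  Dog, C: 277×322/770 = 115.836
  Cat, A: 493×150/770 = 96.039
  Cat, B: 493×298/770 = 190.797
  Cat, C: 493×322/770 = 206.164
Contributions (O − E)²/E:
  (85 − 53.961)²/53.961 = 17.8540
  (59 − 107.203)²/107.203 = 21.6741
  (133 − 115.836)²/115.836 = 2.5433
  (65 − 96.039)²/96.039 = 10.0315
  (239 − 190.797)²/190.797 = 12.1780
  (189 − 206.164)²/206.164 = 1.4290
χ² = 17.8540 + 21.6741 + 2.5433 + 10.0315 + 12.1780 + 1.4290 = 65.71

65.71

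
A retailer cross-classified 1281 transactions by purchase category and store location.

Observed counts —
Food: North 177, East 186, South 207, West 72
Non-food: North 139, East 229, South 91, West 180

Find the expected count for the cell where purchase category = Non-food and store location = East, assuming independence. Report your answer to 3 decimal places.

207.014

Row total (Non-food) = 639; column total (East) = 415; grand total N = 1281.
Expected count = (row total × column total) / N = 639 × 415 / 1281 = 207.014.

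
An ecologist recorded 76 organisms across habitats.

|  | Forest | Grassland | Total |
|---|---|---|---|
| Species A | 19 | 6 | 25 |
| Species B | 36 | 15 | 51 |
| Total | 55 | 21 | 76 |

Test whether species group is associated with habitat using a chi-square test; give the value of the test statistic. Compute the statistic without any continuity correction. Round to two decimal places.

0.25

Grand total N = 76.
Expected counts (row total × column total / N):
  Species A, Forest: 25×55/76 = 18.092
  Species A, Grassland: 25×21/76 = 6.908
  Species B, Forest: 51×55/76 = 36.908
  Species B, Grassland: 51×21/76 = 14.092
Contributions (O − E)²/E:
  (19 − 18.092)²/18.092 = 0.0456
  (6 − 6.908)²/6.908 = 0.1193
  (36 − 36.908)²/36.908 = 0.0223
  (15 − 14.092)²/14.092 = 0.0585
χ² = 0.0456 + 0.1193 + 0.0223 + 0.0585 = 0.25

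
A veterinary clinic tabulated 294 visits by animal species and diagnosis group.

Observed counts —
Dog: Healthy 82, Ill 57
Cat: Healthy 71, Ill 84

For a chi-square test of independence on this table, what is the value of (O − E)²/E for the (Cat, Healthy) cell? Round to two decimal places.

Row total (Cat) = 155; column total (Healthy) = 153; N = 294.
Expected count E = 155 × 153 / 294 = 80.663.
Contribution = (O − E)²/E = (71 − 80.663)² / 80.663 = 1.16.

1.16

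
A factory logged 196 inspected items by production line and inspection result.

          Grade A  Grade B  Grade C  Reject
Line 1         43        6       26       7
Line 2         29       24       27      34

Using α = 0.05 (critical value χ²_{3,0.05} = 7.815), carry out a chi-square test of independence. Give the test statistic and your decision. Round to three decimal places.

26.812; reject H₀

Row totals: 82, 114. Column totals: 72, 30, 53, 41. Grand total N = 196.
Expected counts (row total × column total / N):
  Line 1, Grade A: 82×72/196 = 30.12245
  Line 1, Grade B: 82×30/196 = 12.55102
  Line 1, Grade C: 82×53/196 = 22.17347
  Line 1, Reject: 82×41/196 = 17.15306
  Line 2, Grade A: 114×72/196 = 41.87755
  Line 2, Grade B: 114×30/196 = 17.44898
  Line 2, Grade C: 114×53/196 = 30.82653
  Line 2, Reject: 114×41/196 = 23.84694
Contributions (O − E)²/E:
  (43 − 30.12245)²/30.12245 = 5.5052
  (6 − 12.55102)²/12.55102 = 3.4193
  (26 − 22.17347)²/22.17347 = 0.6604
  (7 − 17.15306)²/17.15306 = 6.0097
  (29 − 41.87755)²/41.87755 = 3.9599
  (24 − 17.44898)²/17.44898 = 2.4595
  (27 − 30.82653)²/30.82653 = 0.4750
  (34 − 23.84694)²/23.84694 = 4.3228
χ² = 5.5052 + 3.4193 + 0.6604 + 6.0097 + 3.9599 + 2.4595 + 0.4750 + 4.3228 = 26.812
df = (2−1)(4−1) = 3. Since 26.812 > 7.815, reject the null hypothesis of independence at α = 0.05.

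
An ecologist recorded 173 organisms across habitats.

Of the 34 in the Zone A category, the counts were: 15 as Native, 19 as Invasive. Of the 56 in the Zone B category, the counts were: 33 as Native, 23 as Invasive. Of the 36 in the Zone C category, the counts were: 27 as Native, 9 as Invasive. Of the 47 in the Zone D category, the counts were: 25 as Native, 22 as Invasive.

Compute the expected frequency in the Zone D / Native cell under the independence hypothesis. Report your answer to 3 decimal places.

27.168

Row total (Zone D) = 47; column total (Native) = 100; grand total N = 173.
Expected count = (row total × column total) / N = 47 × 100 / 173 = 27.168.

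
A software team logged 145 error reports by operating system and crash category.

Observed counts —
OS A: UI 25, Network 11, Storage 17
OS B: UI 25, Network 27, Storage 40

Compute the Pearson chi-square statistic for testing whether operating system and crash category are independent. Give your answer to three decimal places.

5.959

Row totals: 53, 92. Column totals: 50, 38, 57. Grand total N = 145.
Expected counts (row total × column total / N):
  OS A, UI: 53×50/145 = 18.2759
  OS A, Network: 53×38/145 = 13.8897
  OS A, Storage: 53×57/145 = 20.8345
  OS B, UI: 92×50/145 = 31.7241
  OS B, Network: 92×38/145 = 24.1103
  OS B, Storage: 92×57/145 = 36.1655
Contributions (O − E)²/E:
  (25 − 18.2759)²/18.2759 = 2.4739
  (11 − 13.8897)²/13.8897 = 0.6012
  (17 − 20.8345)²/20.8345 = 0.7057
  (25 − 31.7241)²/31.7241 = 1.4252
  (27 − 24.1103)²/24.1103 = 0.3463
  (40 − 36.1655)²/36.1655 = 0.4066
χ² = 2.4739 + 0.6012 + 0.7057 + 1.4252 + 0.3463 + 0.4066 = 5.959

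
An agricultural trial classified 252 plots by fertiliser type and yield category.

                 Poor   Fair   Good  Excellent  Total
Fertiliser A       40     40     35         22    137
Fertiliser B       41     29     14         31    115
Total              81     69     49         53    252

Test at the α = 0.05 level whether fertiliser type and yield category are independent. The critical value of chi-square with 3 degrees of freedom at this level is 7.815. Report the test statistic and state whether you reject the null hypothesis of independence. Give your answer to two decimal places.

10.45; reject H₀

Grand total N = 252.
Expected counts (row total × column total / N):
  Fertiliser A, Poor: 137×81/252 = 44.036
  Fertiliser A, Fair: 137×69/252 = 37.512
  Fertiliser A, Good: 137×49/252 = 26.639
  Fertiliser A, Excellent: 137×53/252 = 28.813
  Fertiliser B, Poor: 115×81/252 = 36.964
  Fertiliser B, Fair: 115×69/252 = 31.488
  Fertiliser B, Good: 115×49/252 = 22.361
  Fertiliser B, Excellent: 115×53/252 = 24.187
Contributions (O − E)²/E:
  (40 − 44.036)²/44.036 = 0.3699
  (40 − 37.512)²/37.512 = 0.1650
  (35 − 26.639)²/26.639 = 2.6242
  (22 − 28.813)²/28.813 = 1.6110
  (41 − 36.964)²/36.964 = 0.4407
  (29 − 31.488)²/31.488 = 0.1966
  (14 − 22.361)²/22.361 = 3.1263
  (31 − 24.187)²/24.187 = 1.9191
χ² = 0.3699 + 0.1650 + 2.6242 + 1.6110 + 0.4407 + 0.1966 + 3.1263 + 1.9191 = 10.45
df = (2−1)(4−1) = 3. Since 10.45 > 7.815, reject the null hypothesis of independence at α = 0.05.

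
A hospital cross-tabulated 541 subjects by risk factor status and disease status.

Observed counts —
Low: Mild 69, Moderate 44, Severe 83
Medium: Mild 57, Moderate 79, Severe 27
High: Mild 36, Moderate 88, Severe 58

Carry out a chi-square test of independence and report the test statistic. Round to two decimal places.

Row totals: 196, 163, 182. Column totals: 162, 211, 168. Grand total N = 541.
Expected counts (row total × column total / N):
  Low, Mild: 196×162/541 = 58.691
  Low, Moderate: 196×211/541 = 76.444
  Low, Severe: 196×168/541 = 60.865
  Medium, Mild: 163×162/541 = 48.810
  Medium, Moderate: 163×211/541 = 63.573
  Medium, Severe: 163×168/541 = 50.617
  High, Mild: 182×162/541 = 54.499
  High, Moderate: 182×211/541 = 70.983
  High, Severe: 182×168/541 = 56.518
Contributions (O − E)²/E:
  (69 − 58.691)²/58.691 = 1.8108
  (44 − 76.444)²/76.444 = 13.7697
  (83 − 60.865)²/60.865 = 8.0499
  (57 − 48.810)²/48.810 = 1.3742
  (79 − 63.573)²/63.573 = 3.7436
  (27 − 50.617)²/50.617 = 11.0193
  (36 − 54.499)²/54.499 = 6.2793
  (88 − 70.983)²/70.983 = 4.0795
  (58 − 56.518)²/56.518 = 0.0389
χ² = 1.8108 + 13.7697 + 8.0499 + 1.3742 + 3.7436 + 11.0193 + 6.2793 + 4.0795 + 0.0389 = 50.17

50.17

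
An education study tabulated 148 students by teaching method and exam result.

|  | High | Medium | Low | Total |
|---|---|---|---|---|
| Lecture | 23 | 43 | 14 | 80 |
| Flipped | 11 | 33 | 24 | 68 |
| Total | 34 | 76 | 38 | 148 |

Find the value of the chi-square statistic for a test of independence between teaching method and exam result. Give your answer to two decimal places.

7.26

Grand total N = 148.
Expected counts (row total × column total / N):
  Lecture, High: 80×34/148 = 18.378
  Lecture, Medium: 80×76/148 = 41.081
  Lecture, Low: 80×38/148 = 20.541
  Flipped, High: 68×34/148 = 15.622
  Flipped, Medium: 68×76/148 = 34.919
  Flipped, Low: 68×38/148 = 17.459
Contributions (O − E)²/E:
  (23 − 18.378)²/18.378 = 1.1624
  (43 − 41.081)²/41.081 = 0.0896
  (14 − 20.541)²/20.541 = 2.0829
  (11 − 15.622)²/15.622 = 1.3675
  (33 − 34.919)²/34.919 = 0.1055
  (24 − 17.459)²/17.459 = 2.4506
χ² = 1.1624 + 0.0896 + 2.0829 + 1.3675 + 0.1055 + 2.4506 = 7.26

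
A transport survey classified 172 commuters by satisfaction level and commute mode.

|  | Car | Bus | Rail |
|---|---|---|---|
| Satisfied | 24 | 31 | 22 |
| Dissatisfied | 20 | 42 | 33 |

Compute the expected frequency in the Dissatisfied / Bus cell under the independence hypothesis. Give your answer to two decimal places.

40.32

Row total (Dissatisfied) = 95; column total (Bus) = 73; grand total N = 172.
Expected count = (row total × column total) / N = 95 × 73 / 172 = 40.32.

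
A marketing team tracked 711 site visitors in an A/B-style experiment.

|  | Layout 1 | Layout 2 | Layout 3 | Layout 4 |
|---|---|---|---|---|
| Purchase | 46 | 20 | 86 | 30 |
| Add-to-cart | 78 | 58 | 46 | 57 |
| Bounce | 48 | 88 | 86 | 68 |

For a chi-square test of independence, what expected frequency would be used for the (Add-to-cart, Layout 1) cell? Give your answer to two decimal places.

57.82

Row total (Add-to-cart) = 239; column total (Layout 1) = 172; grand total N = 711.
Expected count = (row total × column total) / N = 239 × 172 / 711 = 57.82.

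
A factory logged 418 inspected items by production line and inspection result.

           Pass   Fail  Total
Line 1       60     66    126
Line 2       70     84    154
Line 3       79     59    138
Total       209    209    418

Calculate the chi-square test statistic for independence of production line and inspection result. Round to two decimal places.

Grand total N = 418.
Expected counts (row total × column total / N):
  Line 1, Pass: 126×209/418 = 63.000
  Line 1, Fail: 126×209/418 = 63.000
  Line 2, Pass: 154×209/418 = 77.000
  Line 2, Fail: 154×209/418 = 77.000
  Line 3, Pass: 138×209/418 = 69.000
  Line 3, Fail: 138×209/418 = 69.000
Contributions (O − E)²/E:
  (60 − 63.000)²/63.000 = 0.1429
  (66 − 63.000)²/63.000 = 0.1429
  (70 − 77.000)²/77.000 = 0.6364
  (84 − 77.000)²/77.000 = 0.6364
  (79 − 69.000)²/69.000 = 1.4493
  (59 − 69.000)²/69.000 = 1.4493
χ² = 0.1429 + 0.1429 + 0.6364 + 0.6364 + 1.4493 + 1.4493 = 4.46

4.46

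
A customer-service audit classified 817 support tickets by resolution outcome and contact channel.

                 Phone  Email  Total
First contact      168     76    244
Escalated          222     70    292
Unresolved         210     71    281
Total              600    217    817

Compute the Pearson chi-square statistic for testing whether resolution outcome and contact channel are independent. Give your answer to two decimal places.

3.88

Grand total N = 817.
Expected counts (row total × column total / N):
  First contact, Phone: 244×600/817 = 179.192
  First contact, Email: 244×217/817 = 64.808
  Escalated, Phone: 292×600/817 = 214.443
  Escalated, Email: 292×217/817 = 77.557
  Unresolved, Phone: 281×600/817 = 206.365
  Unresolved, Email: 281×217/817 = 74.635
Contributions (O − E)²/E:
  (168 − 179.192)²/179.192 = 0.6990
  (76 − 64.808)²/64.808 = 1.9328
  (222 − 214.443)²/214.443 = 0.2663
  (70 − 77.557)²/77.557 = 0.7363
  (210 − 206.365)²/206.365 = 0.0640
  (71 − 74.635)²/74.635 = 0.1770
χ² = 0.6990 + 1.9328 + 0.2663 + 0.7363 + 0.0640 + 0.1770 = 3.88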